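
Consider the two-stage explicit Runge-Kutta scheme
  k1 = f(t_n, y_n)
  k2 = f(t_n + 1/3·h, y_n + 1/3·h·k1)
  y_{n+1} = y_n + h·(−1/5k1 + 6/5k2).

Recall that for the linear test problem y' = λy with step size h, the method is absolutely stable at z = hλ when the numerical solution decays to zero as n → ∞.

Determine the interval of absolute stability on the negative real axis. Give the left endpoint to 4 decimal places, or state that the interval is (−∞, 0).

Set f=λy, z=hλ:
  k1=λy_n ⇒ h·k1=z·y_n;  k2=λ(1+1/3z)y_n ⇒ h·k2=z(1+1/3z)y_n
  y_{n+1}/y_n = 1 − 1/5z + 6/5z(1+1/3z) = 1 + z + 2/5z²
  R(z) = 1 + z + 2/5z².

Need |R(x)|<1, x<0.
x=-1.61: |R|=0.4268
R=1: x+2/5x²=0 ⇒ x=−5/2=-2.5000; min R=1−1/(4·2/5)=0.3750>−1
Confirm numerically:
  x=-2.079: |R|=0.64990 <1
  x=-2.024: |R|=0.61463 <1
  x=-1.173: |R|=0.37737 <1
  x=-1.158: |R|=0.37839 <1
  x=-2.903: |R|=1.46796 >1
  x=-2.827: |R|=1.36977 >1
Stable set (-2.5000, 0).

z∈(-2.5000,0).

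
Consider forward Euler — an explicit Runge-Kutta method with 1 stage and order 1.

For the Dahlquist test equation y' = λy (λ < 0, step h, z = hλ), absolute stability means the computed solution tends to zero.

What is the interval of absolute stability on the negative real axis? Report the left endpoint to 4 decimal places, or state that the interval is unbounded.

(-2.0000, 0).

On y'=λy, z=hλ:
  order 1, 1-stage ⇒ R(z)=1+z
  (e.g. R(-0.68)=0.32000, |R|=0.32000)

Solve |R(x)|<1 on ℝ⁻.
x=-0.68: |R|=0.3200
|R(-2.17)|=1.1700 |R(-1.62)|=0.6200 |R(-1.47)|=0.4700
Bisect:
  x_lo=-2.7472 |R|=1.7472  x_hi=-0.2921 |R|=0.7079
  mid=-1.51966 |R|=0.51966 →hi
  mid=-2.13345 |R|=1.13345 →lo
  mid=-1.82656 |R|=0.82656 →hi
  mid=-1.98001 |R|=0.98001 →hi
  mid=-2.05673 |R|=1.05673 →lo
  mid=-2.01837 |R|=1.01837 →lo
  mid=-1.99919 |R|=0.99919 →hi
  mid=-2.00878 |R|=1.00878 →lo
  mid=-2.00398 |R|=1.00398 →lo
  mid=-2.00158 |R|=1.00158 →lo
  ...
  [-2.00009,-1.99994] ⇒ x*=-2.0000
Stable set (-2.0000, 0).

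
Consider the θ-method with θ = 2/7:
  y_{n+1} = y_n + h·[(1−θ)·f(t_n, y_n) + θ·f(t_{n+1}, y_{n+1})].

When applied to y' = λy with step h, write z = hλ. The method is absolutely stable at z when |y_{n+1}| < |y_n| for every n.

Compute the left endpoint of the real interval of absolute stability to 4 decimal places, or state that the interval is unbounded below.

With y'=λy (z=hλ):
  y_{n+1} = y_n + z·[5/7·y_n + 2/7·y_{n+1}] ⇒ (1 − 2/7z)y_{n+1} = (1 + 5/7z)y_n
  ⇒ R(z) = (1 + 5/7z)/(1 − 2/7z).

Boundary: |R(x)|=1, x<0.
x=-1.45: |R|=0.0253
R=−1: 1+5/7x = −1+2/7x ⇒ -3/7x=2 ⇒ x=2/(-3/7)=-4.6667
Confirm numerically:
  x=-4.594: |R|=0.98653 <1
  x=-3.992: |R|=0.86492 <1
  x=-2.458: |R|=0.44394 <1
  x=-2.067: |R|=0.29953 <1
  x=-5.252: |R|=1.10032 >1
  x=-5.196: |R|=1.09131 >1
  x=-4.804: |R|=1.02481 >1
Interval (-4.6667, 0).

left endpoint -4.6667.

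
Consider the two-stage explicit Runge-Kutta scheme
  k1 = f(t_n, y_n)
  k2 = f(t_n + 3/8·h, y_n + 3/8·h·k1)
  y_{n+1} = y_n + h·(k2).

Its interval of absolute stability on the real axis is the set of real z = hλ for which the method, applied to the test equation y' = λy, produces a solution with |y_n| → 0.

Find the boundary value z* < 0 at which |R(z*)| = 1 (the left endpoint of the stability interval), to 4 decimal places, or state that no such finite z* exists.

Set f=λy, z=hλ:
  k1=λy_n ⇒ h·k1=z·y_n;  k2=λ(1+3/8z)y_n ⇒ h·k2=z(1+3/8z)y_n
  y_{n+1}/y_n = 1 + z(1+3/8z) = 1 + z + 3/8z²
  Hence R(z) = 1 + z + 3/8z².

Boundary: |R(x)|=1, x<0.
x=-1.54: |R|=0.3494
R=1: x+3/8x²=0 ⇒ x=−8/3=-2.6667; min R=1−1/(4·3/8)=0.3333>−1
Confirm numerically:
  x=-2.623: |R|=0.95705 <1
  x=-1.934: |R|=0.46863 <1
  x=-1.344: |R|=0.33338 <1
  x=-3.159: |R|=1.58323 >1
  x=-3.154: |R|=1.57639 >1
  x=-2.767: |R|=1.10411 >1
So |R|<1 on (-2.6667, 0).

z* = -2.6667.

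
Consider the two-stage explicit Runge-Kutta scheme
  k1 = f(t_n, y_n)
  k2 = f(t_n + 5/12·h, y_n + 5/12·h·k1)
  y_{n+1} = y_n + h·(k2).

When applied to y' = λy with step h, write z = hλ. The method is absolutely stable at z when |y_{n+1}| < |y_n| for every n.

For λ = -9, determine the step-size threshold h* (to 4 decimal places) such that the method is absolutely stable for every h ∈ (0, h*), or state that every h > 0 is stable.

With y'=λy (z=hλ):
  k1=λy_n ⇒ h·k1=z·y_n;  k2=λ(1+5/12z)y_n ⇒ h·k2=z(1+5/12z)y_n
  y_{n+1}/y_n = 1 + z(1+5/12z) = 1 + z + 5/12z²
  Hence R(z) = 1 + z + 5/12z².

Need |R(x)|<1, x<0.
x=-0.92: |R|=0.4327
R=1: x+5/12x²=0 ⇒ x=−12/5=-2.4000; min R=1−1/(4·5/12)=0.4000>−1
Confirm numerically:
  x=-1.537: |R|=0.44732 <1
  x=-1.493: |R|=0.43577 <1
  x=-1.328: |R|=0.40683 <1
  x=-2.628: |R|=1.24966 >1
  x=-2.509: |R|=1.11395 >1
Interval (-2.4000, 0).

(-2.4000,0); λ=-9 ⇒ h* = (12/5)/9 = 0.2667.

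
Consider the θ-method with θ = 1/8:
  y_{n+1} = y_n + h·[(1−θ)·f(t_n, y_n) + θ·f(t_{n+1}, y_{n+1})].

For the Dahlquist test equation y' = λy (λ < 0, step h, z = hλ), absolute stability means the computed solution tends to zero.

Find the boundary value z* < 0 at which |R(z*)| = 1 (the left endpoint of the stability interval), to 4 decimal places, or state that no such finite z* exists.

Set f=λy, z=hλ:
  y_{n+1} = y_n + z·[7/8·y_n + 1/8·y_{n+1}] ⇒ (1 − 1/8z)y_{n+1} = (1 + 7/8z)y_n
  Hence R(z) = (1 + 7/8z)/(1 − 1/8z).

Find x<0 with |R(x)|<1.
x=-1.08: |R|=0.0485
R=−1: 1+7/8x = −1+1/8x ⇒ -3/4x=2 ⇒ x=2/(-3/4)=-2.6667
Confirm numerically:
  x=-2.275: |R|=0.77129 <1
  x=-2.018: |R|=0.61150 <1
  x=-1.775: |R|=0.45269 <1
  x=-3.029: |R|=1.19712 >1
  x=-2.761: |R|=1.05260 >1
So |R|<1 on (-2.6667, 0).

z* = -2.6667.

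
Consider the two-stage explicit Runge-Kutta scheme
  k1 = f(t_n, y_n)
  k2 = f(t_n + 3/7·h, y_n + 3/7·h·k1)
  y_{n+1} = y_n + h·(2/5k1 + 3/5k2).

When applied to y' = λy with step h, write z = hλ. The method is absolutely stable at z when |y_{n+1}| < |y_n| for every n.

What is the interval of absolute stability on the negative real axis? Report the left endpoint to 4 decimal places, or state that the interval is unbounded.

With y'=λy (z=hλ):
  k1=λy_n ⇒ h·k1=z·y_n;  k2=λ(1+3/7z)y_n ⇒ h·k2=z(1+3/7z)y_n
  y_{n+1}/y_n = 1 + 2/5z + 3/5z(1+3/7z) = 1 + z + 9/35z²
  ⇒ R(z) = 1 + z + 9/35z².

Find x<0 with |R(x)|<1.
x=-0.72: |R|=0.4133
R=1: x+9/35x²=0 ⇒ x=−35/9=-3.8889; min R=1−1/(4·9/35)=0.0278>−1
Confirm numerically:
  x=-2.720: |R|=0.18245 <1
  x=-2.339: |R|=0.06781 <1
  x=-2.004: |R|=0.02869 <1
  x=-4.386: |R|=1.56066 >1
  x=-4.162: |R|=1.29229 >1
Interval (-3.8889, 0).

z∈(-3.8889,0).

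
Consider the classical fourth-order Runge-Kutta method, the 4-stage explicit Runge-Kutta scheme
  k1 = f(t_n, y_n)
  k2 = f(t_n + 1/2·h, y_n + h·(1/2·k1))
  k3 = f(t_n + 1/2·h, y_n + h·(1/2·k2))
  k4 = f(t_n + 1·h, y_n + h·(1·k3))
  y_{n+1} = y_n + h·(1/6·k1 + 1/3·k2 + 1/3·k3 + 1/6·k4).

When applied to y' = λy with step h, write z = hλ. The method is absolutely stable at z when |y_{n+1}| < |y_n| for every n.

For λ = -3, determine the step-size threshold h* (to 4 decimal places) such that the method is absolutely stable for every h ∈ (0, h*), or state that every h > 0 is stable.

On y'=λy, z=hλ:
  order 4, 4-stage ⇒ R(z)=1+z+z^2/2+z^3/6+z^4/24
  (e.g. R(-0.77)=0.46501, |R|=0.46501)

Need |R(x)|<1, x<0.
x=-0.77: |R|=0.4650
|R(-1.85)|=0.2940 |R(-0.93)|=0.3996 |R(-0.86)|=0.4266
Bisect:
  x_lo=-3.3169 |R|=2.1454  x_hi=-0.1626 |R|=0.8499
  mid=-1.73976 |R|=0.27770 →hi
  mid=-2.52834 |R|=0.67684 →hi
  mid=-2.92262 |R|=1.22758 →lo
  mid=-2.72548 |R|=0.91350 →hi
  mid=-2.82405 |R|=1.06003 →lo
  mid=-2.77477 |R|=0.98424 →hi
  mid=-2.79941 |R|=1.02149 →lo
  mid=-2.78709 |R|=1.00271 →lo
  mid=-2.78093 |R|=0.99344 →hi
  ...
  [-2.78536,-2.78516] ⇒ x*=-2.7853
Interval (-2.7853, 0).

(-2.7853,0); λ=-3 ⇒ h* = 0.9284.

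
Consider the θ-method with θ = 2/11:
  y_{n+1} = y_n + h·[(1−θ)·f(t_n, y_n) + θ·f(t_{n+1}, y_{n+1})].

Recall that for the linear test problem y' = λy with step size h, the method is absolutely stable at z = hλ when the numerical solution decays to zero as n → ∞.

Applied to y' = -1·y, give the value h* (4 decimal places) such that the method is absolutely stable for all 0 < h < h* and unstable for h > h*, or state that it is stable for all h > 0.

(-3.1429,0); λ=-1 ⇒ h* = (22/7)/1 = 3.1429.

On y'=λy, z=hλ:
  y_{n+1} = y_n + z·[9/11·y_n + 2/11·y_{n+1}] ⇒ (1 − 2/11z)y_{n+1} = (1 + 9/11z)y_n
  so R(z) = (1 + 9/11z)/(1 − 2/11z).

Solve |R(x)|<1 on ℝ⁻.
x=-0.58: |R|=0.4753
R=−1: 1+9/11x = −1+2/11x ⇒ -7/11x=2 ⇒ x=2/(-7/11)=-3.1429
Confirm numerically:
  x=-2.660: |R|=0.79289 <1
  x=-1.441: |R|=0.14184 <1
  x=-1.419: |R|=0.12798 <1
  x=-3.541: |R|=1.15413 >1
  x=-3.173: |R|=1.01216 >1
Stable set (-3.1429, 0).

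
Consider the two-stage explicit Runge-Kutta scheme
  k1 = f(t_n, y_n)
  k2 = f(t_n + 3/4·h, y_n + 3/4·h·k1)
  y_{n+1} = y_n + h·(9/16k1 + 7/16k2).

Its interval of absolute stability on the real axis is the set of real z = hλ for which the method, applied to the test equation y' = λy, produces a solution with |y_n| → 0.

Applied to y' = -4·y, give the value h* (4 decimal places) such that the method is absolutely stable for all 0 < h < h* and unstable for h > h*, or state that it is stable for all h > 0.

With y'=λy (z=hλ):
  k1=λy_n ⇒ h·k1=z·y_n;  k2=λ(1+3/4z)y_n ⇒ h·k2=z(1+3/4z)y_n
  y_{n+1}/y_n = 1 + 9/16z + 7/16z(1+3/4z) = 1 + z + 21/64z²
  ⇒ R(z) = 1 + z + 21/64z².

Find x<0 with |R(x)|<1.
x=-0.88: |R|=0.3741
R=1: x+21/64x²=0 ⇒ x=−64/21=-3.0476; min R=1−1/(4·21/64)=0.2381>−1
Confirm numerically:
  x=-2.765: |R|=0.74359 <1
  x=-2.707: |R|=0.69745 <1
  x=-1.743: |R|=0.25386 <1
  x=-1.471: |R|=0.23901 <1
  x=-3.351: |R|=1.33358 >1
  x=-3.166: |R|=1.12298 >1
  x=-3.126: |R|=1.08040 >1
So |R|<1 on (-3.0476, 0).

(-3.0476,0); λ=-4 ⇒ h* = (64/21)/4 = 0.7619.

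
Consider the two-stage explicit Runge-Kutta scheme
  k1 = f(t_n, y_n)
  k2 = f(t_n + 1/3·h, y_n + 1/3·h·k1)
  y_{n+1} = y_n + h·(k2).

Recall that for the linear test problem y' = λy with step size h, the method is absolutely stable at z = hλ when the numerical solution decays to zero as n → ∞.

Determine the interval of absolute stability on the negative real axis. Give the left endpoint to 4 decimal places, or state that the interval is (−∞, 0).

z∈(-3.0000,0).

Test eqn y'=λy, z=hλ:
  k1=λy_n ⇒ h·k1=z·y_n;  k2=λ(1+1/3z)y_n ⇒ h·k2=z(1+1/3z)y_n
  y_{n+1}/y_n = 1 + z(1+1/3z) = 1 + z + 1/3z²
  R(z) = 1 + z + 1/3z².

Find x<0 with |R(x)|<1.
x=-1.51: |R|=0.2500
R=1: x+1/3x²=0 ⇒ x=−3=-3.0000; min R=1−1/(4·1/3)=0.2500>−1
Confirm numerically:
  x=-2.806: |R|=0.81855 <1
  x=-1.362: |R|=0.25635 <1
  x=-1.340: |R|=0.25853 <1
  x=-1.258: |R|=0.26952 <1
  x=-3.422: |R|=1.48136 >1
  x=-3.257: |R|=1.27902 >1
  x=-3.037: |R|=1.03746 >1
Stable set (-3.0000, 0).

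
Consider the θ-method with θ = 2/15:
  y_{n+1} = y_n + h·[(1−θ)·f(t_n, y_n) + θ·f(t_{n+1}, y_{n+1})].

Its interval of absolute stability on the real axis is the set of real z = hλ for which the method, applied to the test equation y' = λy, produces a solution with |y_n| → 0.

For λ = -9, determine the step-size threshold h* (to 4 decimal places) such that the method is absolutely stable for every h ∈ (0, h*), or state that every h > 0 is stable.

Test eqn y'=λy, z=hλ:
  y_{n+1} = y_n + z·[13/15·y_n + 2/15·y_{n+1}] ⇒ (1 − 2/15z)y_{n+1} = (1 + 13/15z)y_n
  Hence R(z) = (1 + 13/15z)/(1 − 2/15z).

Need |R(x)|<1, x<0.
x=-0.56: |R|=0.4789
R=−1: 1+13/15x = −1+2/15x ⇒ -11/15x=2 ⇒ x=2/(-11/15)=-2.7273
Confirm numerically:
  x=-2.336: |R|=0.78121 <1
  x=-1.723: |R|=0.40112 <1
  x=-1.596: |R|=0.31596 <1
  x=-3.305: |R|=1.29408 >1
  x=-2.814: |R|=1.04625 >1
Stable set (-2.7273, 0).

(-2.7273,0); λ=-9 ⇒ h* = (30/11)/9 = 0.3030.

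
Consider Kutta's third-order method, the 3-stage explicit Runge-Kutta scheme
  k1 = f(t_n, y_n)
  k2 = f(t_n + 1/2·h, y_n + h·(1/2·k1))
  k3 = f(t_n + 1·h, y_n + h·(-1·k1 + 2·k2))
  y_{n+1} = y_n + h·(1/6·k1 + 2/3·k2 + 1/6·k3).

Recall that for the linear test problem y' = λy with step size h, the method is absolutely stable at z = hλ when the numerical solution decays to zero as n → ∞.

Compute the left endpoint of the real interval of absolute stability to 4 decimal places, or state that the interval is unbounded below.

Test eqn y'=λy, z=hλ:
  order 3, 3-stage ⇒ R(z)=1+z+z^2/2+z^3/6
  (e.g. R(-0.39)=0.67616, |R|=0.67616)

Find x<0 with |R(x)|<1.
x=-0.39: |R|=0.6762
|R(-2.11)|=0.4496 |R(-2)|=0.3333 |R(-1.6)|=0.0027
Bisect:
  x_lo=-2.9677 |R|=1.9203  x_hi=-0.3218 |R|=0.7244
  mid=-1.64478 |R|=0.03373 →hi
  mid=-2.30625 |R|=0.69126 →hi
  mid=-2.63699 |R|=1.21627 →lo
  mid=-2.47162 |R|=0.93365 →hi
  mid=-2.55430 |R|=1.06964 →lo
  mid=-2.51296 |R|=1.00035 →lo
  mid=-2.49229 |R|=0.96668 →hi
  mid=-2.50262 |R|=0.98344 →hi
  mid=-2.50779 |R|=0.99187 →hi
  ...
  [-2.51280,-2.51264] ⇒ x*=-2.5127
Stable set (-2.5127, 0).

left endpoint -2.5127.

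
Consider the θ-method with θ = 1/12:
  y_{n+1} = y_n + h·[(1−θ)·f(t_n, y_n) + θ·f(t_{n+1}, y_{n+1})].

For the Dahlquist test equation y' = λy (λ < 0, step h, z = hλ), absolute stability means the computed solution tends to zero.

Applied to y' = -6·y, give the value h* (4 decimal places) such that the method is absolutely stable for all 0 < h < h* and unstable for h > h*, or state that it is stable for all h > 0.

(-2.4000,0); λ=-6 ⇒ h* = (12/5)/6 = 0.4000.

Set f=λy, z=hλ:
  y_{n+1} = y_n + z·[11/12·y_n + 1/12·y_{n+1}] ⇒ (1 − 1/12z)y_{n+1} = (1 + 11/12z)y_n
  so R(z) = (1 + 11/12z)/(1 − 1/12z).

Need |R(x)|<1, x<0.
x=-0.63: |R|=0.4014
R=−1: 1+11/12x = −1+1/12x ⇒ -5/6x=2 ⇒ x=2/(-5/6)=-2.4000
Confirm numerically:
  x=-1.632: |R|=0.43662 <1
  x=-1.409: |R|=0.26094 <1
  x=-1.317: |R|=0.18675 <1
  x=-2.975: |R|=1.38397 >1
  x=-2.926: |R|=1.35241 >1
So |R|<1 on (-2.4000, 0).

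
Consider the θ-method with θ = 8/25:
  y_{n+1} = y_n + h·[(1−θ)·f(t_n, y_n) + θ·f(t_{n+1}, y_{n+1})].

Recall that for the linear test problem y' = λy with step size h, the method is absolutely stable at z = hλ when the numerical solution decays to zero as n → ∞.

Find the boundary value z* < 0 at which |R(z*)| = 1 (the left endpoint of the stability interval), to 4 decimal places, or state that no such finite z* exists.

z* = -5.5556.

Test eqn y'=λy, z=hλ:
  y_{n+1} = y_n + z·[17/25·y_n + 8/25·y_{n+1}] ⇒ (1 − 8/25z)y_{n+1} = (1 + 17/25z)y_n
  Hence R(z) = (1 + 17/25z)/(1 − 8/25z).

Need |R(x)|<1, x<0.
x=-0.96: |R|=0.2656
R=−1: 1+17/25x = −1+8/25x ⇒ -9/25x=2 ⇒ x=2/(-9/25)=-5.5556
Confirm numerically:
  x=-5.295: |R|=0.96519 <1
  x=-5.184: |R|=0.94969 <1
  x=-3.856: |R|=0.72611 <1
  x=-5.649: |R|=1.01198 >1
  x=-5.584: |R|=1.00367 >1
So |R|<1 on (-5.5556, 0).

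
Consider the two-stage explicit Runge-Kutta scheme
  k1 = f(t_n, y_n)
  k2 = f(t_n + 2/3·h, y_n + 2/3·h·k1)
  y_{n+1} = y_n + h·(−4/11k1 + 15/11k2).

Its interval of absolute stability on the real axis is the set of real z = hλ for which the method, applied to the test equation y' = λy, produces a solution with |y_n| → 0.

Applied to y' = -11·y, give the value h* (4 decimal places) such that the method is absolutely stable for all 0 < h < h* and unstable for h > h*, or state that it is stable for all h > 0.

(-1.1000,0); λ=-11 ⇒ h* = (11/10)/11 = 0.1000.

On y'=λy, z=hλ:
  k1=λy_n ⇒ h·k1=z·y_n;  k2=λ(1+2/3z)y_n ⇒ h·k2=z(1+2/3z)y_n
  y_{n+1}/y_n = 1 − 4/11z + 15/11z(1+2/3z) = 1 + z + 10/11z²
  R(z) = 1 + z + 10/11z².

Boundary: |R(x)|=1, x<0.
x=-1.4: |R|=1.3818
R=1: x+10/11x²=0 ⇒ x=−11/10=-1.1000; min R=1−1/(4·10/11)=0.7250>−1
Confirm numerically:
  x=-0.948: |R|=0.86900 <1
  x=-0.727: |R|=0.75348 <1
  x=-0.687: |R|=0.74206 <1
  x=-0.580: |R|=0.72582 <1
  x=-1.681: |R|=1.88787 >1
  x=-1.590: |R|=1.70827 >1
  x=-1.170: |R|=1.07445 >1
So |R|<1 on (-1.1000, 0).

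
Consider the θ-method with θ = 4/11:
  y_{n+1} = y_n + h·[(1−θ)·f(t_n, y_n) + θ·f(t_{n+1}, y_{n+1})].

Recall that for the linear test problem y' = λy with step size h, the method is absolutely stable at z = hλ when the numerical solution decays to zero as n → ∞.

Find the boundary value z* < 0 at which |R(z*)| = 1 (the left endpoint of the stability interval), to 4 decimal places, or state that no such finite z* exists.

z* = -7.3333.

Set f=λy, z=hλ:
  y_{n+1} = y_n + z·[7/11·y_n + 4/11·y_{n+1}] ⇒ (1 − 4/11z)y_{n+1} = (1 + 7/11z)y_n
  so R(z) = (1 + 7/11z)/(1 − 4/11z).

Boundary: |R(x)|=1, x<0.
x=-0.42: |R|=0.6356
R=−1: 1+7/11x = −1+4/11x ⇒ -3/11x=2 ⇒ x=2/(-3/11)=-7.3333
Confirm numerically:
  x=-5.901: |R|=0.87582 <1
  x=-5.846: |R|=0.87023 <1
  x=-5.774: |R|=0.86280 <1
  x=-7.810: |R|=1.03385 >1
  x=-7.792: |R|=1.03263 >1
  x=-7.717: |R|=1.02749 >1
So |R|<1 on (-7.3333, 0).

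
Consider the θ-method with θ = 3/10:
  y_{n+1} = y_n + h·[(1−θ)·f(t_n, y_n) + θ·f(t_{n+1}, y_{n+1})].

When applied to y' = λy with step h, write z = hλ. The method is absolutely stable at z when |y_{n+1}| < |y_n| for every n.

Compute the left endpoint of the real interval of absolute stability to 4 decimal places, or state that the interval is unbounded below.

On y'=λy, z=hλ:
  y_{n+1} = y_n + z·[7/10·y_n + 3/10·y_{n+1}] ⇒ (1 − 3/10z)y_{n+1} = (1 + 7/10z)y_n
  Hence R(z) = (1 + 7/10z)/(1 − 3/10z).

Solve |R(x)|<1 on ℝ⁻.
x=-1.04: |R|=0.2073
R=−1: 1+7/10x = −1+3/10x ⇒ -2/5x=2 ⇒ x=2/(-2/5)=-5.0000
Confirm numerically:
  x=-4.636: |R|=0.93910 <1
  x=-3.143: |R|=0.61768 <1
  x=-3.053: |R|=0.59351 <1
  x=-2.791: |R|=0.51908 <1
  x=-5.491: |R|=1.07419 >1
  x=-5.438: |R|=1.06658 >1
Stable set (-5.0000, 0).

left endpoint -5.0000.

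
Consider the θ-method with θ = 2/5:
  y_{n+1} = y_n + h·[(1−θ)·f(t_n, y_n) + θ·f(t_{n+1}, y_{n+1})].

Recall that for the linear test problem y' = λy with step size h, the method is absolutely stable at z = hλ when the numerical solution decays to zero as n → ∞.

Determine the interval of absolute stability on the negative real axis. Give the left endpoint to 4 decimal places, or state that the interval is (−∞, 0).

(-10.0000, 0).

On y'=λy, z=hλ:
  y_{n+1} = y_n + z·[3/5·y_n + 2/5·y_{n+1}] ⇒ (1 − 2/5z)y_{n+1} = (1 + 3/5z)y_n
  so R(z) = (1 + 3/5z)/(1 − 2/5z).

Solve |R(x)|<1 on ℝ⁻.
x=-0.9: |R|=0.3382
R=−1: 1+3/5x = −1+2/5x ⇒ -1/5x=2 ⇒ x=2/(-1/5)=-10.0000
Confirm numerically:
  x=-9.746: |R|=0.98963 <1
  x=-9.265: |R|=0.96876 <1
  x=-6.165: |R|=0.77871 <1
  x=-5.820: |R|=0.74880 <1
  x=-10.562: |R|=1.02151 >1
  x=-10.488: |R|=1.01879 >1
Stable set (-10.0000, 0).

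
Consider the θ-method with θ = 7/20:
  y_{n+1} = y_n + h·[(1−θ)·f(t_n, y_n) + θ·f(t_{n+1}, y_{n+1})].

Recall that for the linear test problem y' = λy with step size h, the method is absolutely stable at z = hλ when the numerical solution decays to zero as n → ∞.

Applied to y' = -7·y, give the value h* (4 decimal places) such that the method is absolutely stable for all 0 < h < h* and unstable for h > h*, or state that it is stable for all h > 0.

(-6.6667,0); λ=-7 ⇒ h* = (20/3)/7 = 0.9524.

Test eqn y'=λy, z=hλ:
  y_{n+1} = y_n + z·[13/20·y_n + 7/20·y_{n+1}] ⇒ (1 − 7/20z)y_{n+1} = (1 + 13/20z)y_n
  R(z) = (1 + 13/20z)/(1 − 7/20z).

Solve |R(x)|<1 on ℝ⁻.
x=-0.36: |R|=0.6803
R=−1: 1+13/20x = −1+7/20x ⇒ -3/10x=2 ⇒ x=2/(-3/10)=-6.6667
Confirm numerically:
  x=-3.645: |R|=0.60167 <1
  x=-3.420: |R|=0.55667 <1
  x=-2.939: |R|=0.44875 <1
  x=-6.830: |R|=1.01445 >1
  x=-6.781: |R|=1.01017 >1
Stable set (-6.6667, 0).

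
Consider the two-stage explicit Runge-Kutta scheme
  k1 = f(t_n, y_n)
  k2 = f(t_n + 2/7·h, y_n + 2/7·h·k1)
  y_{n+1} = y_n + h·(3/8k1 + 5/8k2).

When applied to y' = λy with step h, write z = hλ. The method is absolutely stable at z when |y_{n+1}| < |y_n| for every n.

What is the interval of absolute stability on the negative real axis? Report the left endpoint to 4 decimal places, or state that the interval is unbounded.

(-5.6000, 0).

On y'=λy, z=hλ:
  k1=λy_n ⇒ h·k1=z·y_n;  k2=λ(1+2/7z)y_n ⇒ h·k2=z(1+2/7z)y_n
  y_{n+1}/y_n = 1 + 3/8z + 5/8z(1+2/7z) = 1 + z + 5/28z²
  Hence R(z) = 1 + z + 5/28z².

Find x<0 with |R(x)|<1.
x=-1.59: |R|=0.1386
R=1: x+5/28x²=0 ⇒ x=−28/5=-5.6000; min R=1−1/(4·5/28)=-0.4000>−1
Confirm numerically:
  x=-3.131: |R|=0.38044 <1
  x=-3.089: |R|=0.38509 <1
  x=-2.245: |R|=0.34500 <1
  x=-6.093: |R|=1.53640 >1
  x=-6.055: |R|=1.49197 >1
So |R|<1 on (-5.6000, 0).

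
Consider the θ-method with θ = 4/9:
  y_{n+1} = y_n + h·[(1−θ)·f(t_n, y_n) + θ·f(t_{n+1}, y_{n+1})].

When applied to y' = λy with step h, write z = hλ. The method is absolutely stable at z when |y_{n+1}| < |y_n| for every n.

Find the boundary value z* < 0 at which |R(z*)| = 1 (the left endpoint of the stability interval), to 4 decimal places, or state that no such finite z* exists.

left endpoint -18.0000.

With y'=λy (z=hλ):
  y_{n+1} = y_n + z·[5/9·y_n + 4/9·y_{n+1}] ⇒ (1 − 4/9z)y_{n+1} = (1 + 5/9z)y_n
  R(z) = (1 + 5/9z)/(1 − 4/9z).

Need |R(x)|<1, x<0.
x=-1.75: |R|=0.0156
R=−1: 1+5/9x = −1+4/9x ⇒ -1/9x=2 ⇒ x=2/(-1/9)=-18.0000
Confirm numerically:
  x=-17.699: |R|=0.99623 <1
  x=-14.288: |R|=0.94389 <1
  x=-12.037: |R|=0.89566 <1
  x=-10.744: |R|=0.86040 <1
  x=-18.451: |R|=1.00545 >1
  x=-18.401: |R|=1.00485 >1
  x=-18.214: |R|=1.00261 >1
Interval (-18.0000, 0).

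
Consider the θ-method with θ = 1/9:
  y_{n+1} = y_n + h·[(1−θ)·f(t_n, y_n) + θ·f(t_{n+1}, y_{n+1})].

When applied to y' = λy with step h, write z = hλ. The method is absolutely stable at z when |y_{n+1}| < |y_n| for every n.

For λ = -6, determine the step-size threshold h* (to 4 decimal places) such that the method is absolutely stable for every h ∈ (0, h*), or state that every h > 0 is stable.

Test eqn y'=λy, z=hλ:
  y_{n+1} = y_n + z·[8/9·y_n + 1/9·y_{n+1}] ⇒ (1 − 1/9z)y_{n+1} = (1 + 8/9z)y_n
  so R(z) = (1 + 8/9z)/(1 − 1/9z).

Boundary: |R(x)|=1, x<0.
x=-1.69: |R|=0.4228
R=−1: 1+8/9x = −1+1/9x ⇒ -7/9x=2 ⇒ x=2/(-7/9)=-2.5714
Confirm numerically:
  x=-2.309: |R|=0.83756 <1
  x=-1.497: |R|=0.28351 <1
  x=-1.379: |R|=0.19578 <1
  x=-3.059: |R|=1.28303 >1
  x=-2.915: |R|=1.20185 >1
Interval (-2.5714, 0).

(-2.5714,0); λ=-6 ⇒ h* = (18/7)/6 = 0.4286.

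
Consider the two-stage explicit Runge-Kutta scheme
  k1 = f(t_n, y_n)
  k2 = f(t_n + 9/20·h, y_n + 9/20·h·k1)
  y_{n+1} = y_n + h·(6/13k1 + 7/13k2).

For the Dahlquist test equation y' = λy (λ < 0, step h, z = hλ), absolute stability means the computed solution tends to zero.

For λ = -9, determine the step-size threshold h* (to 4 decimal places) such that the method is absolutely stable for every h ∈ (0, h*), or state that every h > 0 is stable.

(-4.1270,0); λ=-9 ⇒ h* = (260/63)/9 = 0.4586.

Set f=λy, z=hλ:
  k1=λy_n ⇒ h·k1=z·y_n;  k2=λ(1+9/20z)y_n ⇒ h·k2=z(1+9/20z)y_n
  y_{n+1}/y_n = 1 + 6/13z + 7/13z(1+9/20z) = 1 + z + 63/260z²
  so R(z) = 1 + z + 63/260z².

Boundary: |R(x)|=1, x<0.
x=-0.61: |R|=0.4802
R=1: x+63/260x²=0 ⇒ x=−260/63=-4.1270; min R=1−1/(4·63/260)=-0.0317>−1
Confirm numerically:
  x=-4.088: |R|=0.96138 <1
  x=-2.620: |R|=0.04330 <1
  x=-2.169: |R|=0.02905 <1
  x=-1.895: |R|=0.02487 <1
  x=-4.441: |R|=1.33791 >1
  x=-4.356: |R|=1.24172 >1
Interval (-4.1270, 0).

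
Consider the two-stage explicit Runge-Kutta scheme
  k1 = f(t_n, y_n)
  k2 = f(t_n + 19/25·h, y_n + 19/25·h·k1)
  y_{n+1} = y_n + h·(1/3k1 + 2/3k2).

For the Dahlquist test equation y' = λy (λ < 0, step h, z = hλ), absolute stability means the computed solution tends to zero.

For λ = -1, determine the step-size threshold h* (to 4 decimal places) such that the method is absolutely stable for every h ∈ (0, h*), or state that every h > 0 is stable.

(-1.9737,0); λ=-1 ⇒ h* = (75/38)/1 = 1.9737.

On y'=λy, z=hλ:
  k1=λy_n ⇒ h·k1=z·y_n;  k2=λ(1+19/25z)y_n ⇒ h·k2=z(1+19/25z)y_n
  y_{n+1}/y_n = 1 + 1/3z + 2/3z(1+19/25z) = 1 + z + 38/75z²
  ⇒ R(z) = 1 + z + 38/75z².

Find x<0 with |R(x)|<1.
x=-0.87: |R|=0.5135
R=1: x+38/75x²=0 ⇒ x=−75/38=-1.9737; min R=1−1/(4·38/75)=0.5066>−1
Confirm numerically:
  x=-1.823: |R|=0.86082 <1
  x=-1.763: |R|=0.81181 <1
  x=-1.422: |R|=0.60252 <1
  x=-0.892: |R|=0.51114 <1
  x=-2.312: |R|=1.39631 >1
  x=-2.299: |R|=1.37894 >1
  x=-2.027: |R|=1.05476 >1
Stable set (-1.9737, 0).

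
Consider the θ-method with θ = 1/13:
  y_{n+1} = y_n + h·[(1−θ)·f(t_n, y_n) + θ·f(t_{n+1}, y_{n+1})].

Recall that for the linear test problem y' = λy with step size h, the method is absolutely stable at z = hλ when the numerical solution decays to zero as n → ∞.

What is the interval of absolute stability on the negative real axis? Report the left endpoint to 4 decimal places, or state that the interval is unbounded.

On y'=λy, z=hλ:
  y_{n+1} = y_n + z·[12/13·y_n + 1/13·y_{n+1}] ⇒ (1 − 1/13z)y_{n+1} = (1 + 12/13z)y_n
  Hence R(z) = (1 + 12/13z)/(1 − 1/13z).

Solve |R(x)|<1 on ℝ⁻.
x=-1.65: |R|=0.4642
R=−1: 1+12/13x = −1+1/13x ⇒ -11/13x=2 ⇒ x=2/(-11/13)=-2.3636
Confirm numerically:
  x=-1.965: |R|=0.70698 <1
  x=-1.608: |R|=0.43100 <1
  x=-1.558: |R|=0.39126 <1
  x=-1.202: |R|=0.10027 <1
  x=-2.921: |R|=1.38509 >1
  x=-2.851: |R|=1.33821 >1
  x=-2.434: |R|=1.05015 >1
So |R|<1 on (-2.3636, 0).

z∈(-2.3636,0).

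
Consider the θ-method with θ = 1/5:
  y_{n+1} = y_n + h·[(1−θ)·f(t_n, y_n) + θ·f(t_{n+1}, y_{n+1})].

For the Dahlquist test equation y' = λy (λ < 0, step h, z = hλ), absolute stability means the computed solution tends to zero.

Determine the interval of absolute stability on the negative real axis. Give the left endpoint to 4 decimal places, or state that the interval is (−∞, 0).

z∈(-3.3333,0).

Test eqn y'=λy, z=hλ:
  y_{n+1} = y_n + z·[4/5·y_n + 1/5·y_{n+1}] ⇒ (1 − 1/5z)y_{n+1} = (1 + 4/5z)y_n
  ⇒ R(z) = (1 + 4/5z)/(1 − 1/5z).

Boundary: |R(x)|=1, x<0.
x=-1.03: |R|=0.1459
R=−1: 1+4/5x = −1+1/5x ⇒ -3/5x=2 ⇒ x=2/(-3/5)=-3.3333
Confirm numerically:
  x=-3.289: |R|=0.98395 <1
  x=-2.696: |R|=0.75156 <1
  x=-2.359: |R|=0.60280 <1
  x=-2.187: |R|=0.52150 <1
  x=-3.458: |R|=1.04422 >1
  x=-3.371: |R|=1.01350 >1
  x=-3.363: |R|=1.01064 >1
So |R|<1 on (-3.3333, 0).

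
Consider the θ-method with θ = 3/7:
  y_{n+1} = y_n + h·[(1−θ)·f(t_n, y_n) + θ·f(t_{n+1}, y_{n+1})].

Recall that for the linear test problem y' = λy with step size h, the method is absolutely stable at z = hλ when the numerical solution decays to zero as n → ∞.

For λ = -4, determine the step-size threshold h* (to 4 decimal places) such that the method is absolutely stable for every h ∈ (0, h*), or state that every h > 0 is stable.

Set f=λy, z=hλ:
  y_{n+1} = y_n + z·[4/7·y_n + 3/7·y_{n+1}] ⇒ (1 − 3/7z)y_{n+1} = (1 + 4/7z)y_n
  so R(z) = (1 + 4/7z)/(1 − 3/7z).

Solve |R(x)|<1 on ℝ⁻.
x=-0.51: |R|=0.5815
R=−1: 1+4/7x = −1+3/7x ⇒ -1/7x=2 ⇒ x=2/(-1/7)=-14.0000
Confirm numerically:
  x=-13.782: |R|=0.99549 <1
  x=-13.148: |R|=0.98166 <1
  x=-11.762: |R|=0.94707 <1
  x=-8.479: |R|=0.82979 <1
  x=-14.387: |R|=1.00772 >1
  x=-14.175: |R|=1.00353 >1
Stable set (-14.0000, 0).

(-14.0000,0); λ=-4 ⇒ h* = (14)/4 = 3.5000.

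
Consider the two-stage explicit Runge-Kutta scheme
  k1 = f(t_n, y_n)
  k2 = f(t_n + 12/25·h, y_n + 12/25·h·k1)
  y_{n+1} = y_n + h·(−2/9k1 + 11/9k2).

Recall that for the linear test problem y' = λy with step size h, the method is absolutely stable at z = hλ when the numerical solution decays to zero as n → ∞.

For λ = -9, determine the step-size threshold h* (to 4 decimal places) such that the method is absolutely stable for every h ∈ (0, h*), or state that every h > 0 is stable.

On y'=λy, z=hλ:
  k1=λy_n ⇒ h·k1=z·y_n;  k2=λ(1+12/25z)y_n ⇒ h·k2=z(1+12/25z)y_n
  y_{n+1}/y_n = 1 − 2/9z + 11/9z(1+12/25z) = 1 + z + 44/75z²
  Hence R(z) = 1 + z + 44/75z².

Boundary: |R(x)|=1, x<0.
x=-1.48: |R|=0.8050
R=1: x+44/75x²=0 ⇒ x=−75/44=-1.7045; min R=1−1/(4·44/75)=0.5739>−1
Confirm numerically:
  x=-1.621: |R|=0.92055 <1
  x=-1.570: |R|=0.87607 <1
  x=-1.435: |R|=0.77308 <1
  x=-0.908: |R|=0.57569 <1
  x=-2.297: |R|=1.79838 >1
  x=-2.255: |R|=1.72821 >1
  x=-2.222: |R|=1.67454 >1
Stable set (-1.7045, 0).

(-1.7045,0); λ=-9 ⇒ h* = (75/44)/9 = 0.1894.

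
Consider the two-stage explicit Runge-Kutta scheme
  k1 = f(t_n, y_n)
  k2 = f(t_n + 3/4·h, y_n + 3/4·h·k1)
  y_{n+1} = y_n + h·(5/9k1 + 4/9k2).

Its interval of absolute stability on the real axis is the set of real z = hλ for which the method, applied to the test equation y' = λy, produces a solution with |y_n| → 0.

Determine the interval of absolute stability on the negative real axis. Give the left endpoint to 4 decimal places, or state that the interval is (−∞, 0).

Set f=λy, z=hλ:
  k1=λy_n ⇒ h·k1=z·y_n;  k2=λ(1+3/4z)y_n ⇒ h·k2=z(1+3/4z)y_n
  y_{n+1}/y_n = 1 + 5/9z + 4/9z(1+3/4z) = 1 + z + 1/3z²
  Hence R(z) = 1 + z + 1/3z².

Find x<0 with |R(x)|<1.
x=-0.78: |R|=0.4228
R=1: x+1/3x²=0 ⇒ x=−3=-3.0000; min R=1−1/(4·1/3)=0.2500>−1
Confirm numerically:
  x=-2.792: |R|=0.80642 <1
  x=-2.786: |R|=0.80127 <1
  x=-2.651: |R|=0.69160 <1
  x=-1.859: |R|=0.29296 <1
  x=-3.377: |R|=1.42438 >1
  x=-3.216: |R|=1.23155 >1
  x=-3.194: |R|=1.20655 >1
Stable set (-3.0000, 0).

z∈(-3.0000,0).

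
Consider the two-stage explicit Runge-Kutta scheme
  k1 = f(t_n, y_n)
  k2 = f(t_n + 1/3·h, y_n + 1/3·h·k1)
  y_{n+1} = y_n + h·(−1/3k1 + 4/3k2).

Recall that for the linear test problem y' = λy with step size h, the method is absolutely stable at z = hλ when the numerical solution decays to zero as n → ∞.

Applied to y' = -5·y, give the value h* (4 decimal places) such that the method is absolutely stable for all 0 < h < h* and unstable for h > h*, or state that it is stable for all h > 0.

Test eqn y'=λy, z=hλ:
  k1=λy_n ⇒ h·k1=z·y_n;  k2=λ(1+1/3z)y_n ⇒ h·k2=z(1+1/3z)y_n
  y_{n+1}/y_n = 1 − 1/3z + 4/3z(1+1/3z) = 1 + z + 4/9z²
  R(z) = 1 + z + 4/9z².

Solve |R(x)|<1 on ℝ⁻.
x=-1.6: |R|=0.5378
R=1: x+4/9x²=0 ⇒ x=−9/4=-2.2500; min R=1−1/(4·4/9)=0.4375>−1
Confirm numerically:
  x=-2.072: |R|=0.83608 <1
  x=-1.204: |R|=0.44027 <1
  x=-1.020: |R|=0.44240 <1
  x=-2.508: |R|=1.28758 >1
  x=-2.435: |R|=1.20021 >1
Interval (-2.2500, 0).

(-2.2500,0); λ=-5 ⇒ h* = (9/4)/5 = 0.4500.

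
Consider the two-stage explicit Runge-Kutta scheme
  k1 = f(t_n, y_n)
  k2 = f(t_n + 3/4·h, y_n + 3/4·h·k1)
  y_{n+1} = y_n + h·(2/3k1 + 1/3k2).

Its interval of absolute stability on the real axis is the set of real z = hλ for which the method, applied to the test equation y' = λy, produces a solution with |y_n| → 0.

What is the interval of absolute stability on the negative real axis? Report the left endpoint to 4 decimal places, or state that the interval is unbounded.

(-4.0000, 0).

Test eqn y'=λy, z=hλ:
  k1=λy_n ⇒ h·k1=z·y_n;  k2=λ(1+3/4z)y_n ⇒ h·k2=z(1+3/4z)y_n
  y_{n+1}/y_n = 1 + 2/3z + 1/3z(1+3/4z) = 1 + z + 1/4z²
  Hence R(z) = 1 + z + 1/4z².

Boundary: |R(x)|=1, x<0.
x=-1.71: |R|=0.0210
R=1: x+1/4x²=0 ⇒ x=−4=-4.0000; min R=1−1/(4·1/4)=0.0000>−1
Confirm numerically:
  x=-3.592: |R|=0.63362 <1
  x=-2.900: |R|=0.20250 <1
  x=-2.642: |R|=0.10304 <1
  x=-1.856: |R|=0.00518 <1
  x=-4.511: |R|=1.57628 >1
  x=-4.192: |R|=1.20122 >1
So |R|<1 on (-4.0000, 0).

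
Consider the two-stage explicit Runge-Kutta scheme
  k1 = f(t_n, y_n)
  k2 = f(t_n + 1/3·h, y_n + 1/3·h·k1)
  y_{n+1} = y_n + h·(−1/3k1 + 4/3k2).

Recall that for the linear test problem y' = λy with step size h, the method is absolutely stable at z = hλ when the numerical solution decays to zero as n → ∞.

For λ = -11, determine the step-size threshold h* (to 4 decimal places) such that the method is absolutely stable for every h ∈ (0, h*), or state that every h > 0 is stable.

(-2.2500,0); λ=-11 ⇒ h* = (9/4)/11 = 0.2045.

Set f=λy, z=hλ:
  k1=λy_n ⇒ h·k1=z·y_n;  k2=λ(1+1/3z)y_n ⇒ h·k2=z(1+1/3z)y_n
  y_{n+1}/y_n = 1 − 1/3z + 4/3z(1+1/3z) = 1 + z + 4/9z²
  ⇒ R(z) = 1 + z + 4/9z².

Solve |R(x)|<1 on ℝ⁻.
x=-1.69: |R|=0.5794
R=1: x+4/9x²=0 ⇒ x=−9/4=-2.2500; min R=1−1/(4·4/9)=0.4375>−1
Confirm numerically:
  x=-2.015: |R|=0.78954 <1
  x=-1.742: |R|=0.60670 <1
  x=-1.055: |R|=0.43968 <1
  x=-2.601: |R|=1.40576 >1
  x=-2.284: |R|=1.03451 >1
So |R|<1 on (-2.2500, 0).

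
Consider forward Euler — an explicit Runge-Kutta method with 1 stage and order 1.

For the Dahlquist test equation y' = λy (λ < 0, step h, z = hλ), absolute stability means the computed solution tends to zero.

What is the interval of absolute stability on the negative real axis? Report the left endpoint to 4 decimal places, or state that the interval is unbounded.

Set f=λy, z=hλ:
  order 1, 1-stage ⇒ R(z)=1+z
  (e.g. R(-1.14)=-0.14000, |R|=0.14000)

Need |R(x)|<1, x<0.
x=-1.14: |R|=0.1400
|R(-1.43)|=0.4300 |R(-1.02)|=0.0200 |R(-0.95)|=0.0500
Bisect:
  x_lo=-2.7789 |R|=1.7789  x_hi=-0.3342 |R|=0.6658
  mid=-1.55657 |R|=0.55657 →hi
  mid=-2.16773 |R|=1.16773 →lo
  mid=-1.86215 |R|=0.86215 →hi
  mid=-2.01494 |R|=1.01494 →lo
  mid=-1.93854 |R|=0.93854 →hi
  mid=-1.97674 |R|=0.97674 →hi
  mid=-1.99584 |R|=0.99584 →hi
  mid=-2.00539 |R|=1.00539 →lo
  mid=-2.00061 |R|=1.00061 →lo
  mid=-1.99823 |R|=0.99823 →hi
  ...
  [-2.00002,-1.99987] ⇒ x*=-2.0000
Stable set (-2.0000, 0).

z∈(-2.0000,0).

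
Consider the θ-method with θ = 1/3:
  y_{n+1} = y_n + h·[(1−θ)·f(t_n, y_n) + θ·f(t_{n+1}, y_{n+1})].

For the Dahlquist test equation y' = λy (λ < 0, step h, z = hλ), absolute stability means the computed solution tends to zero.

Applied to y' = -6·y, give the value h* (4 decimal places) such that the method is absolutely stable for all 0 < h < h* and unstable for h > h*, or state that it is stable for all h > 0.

With y'=λy (z=hλ):
  y_{n+1} = y_n + z·[2/3·y_n + 1/3·y_{n+1}] ⇒ (1 − 1/3z)y_{n+1} = (1 + 2/3z)y_n
  ⇒ R(z) = (1 + 2/3z)/(1 − 1/3z).

Find x<0 with |R(x)|<1.
x=-0.95: |R|=0.2785
R=−1: 1+2/3x = −1+1/3x ⇒ -1/3x=2 ⇒ x=2/(-1/3)=-6.0000
Confirm numerically:
  x=-4.444: |R|=0.79097 <1
  x=-3.797: |R|=0.67589 <1
  x=-3.539: |R|=0.62364 <1
  x=-3.157: |R|=0.53825 <1
  x=-6.379: |R|=1.04041 >1
  x=-6.198: |R|=1.02153 >1
Interval (-6.0000, 0).

(-6.0000,0); λ=-6 ⇒ h* = (6)/6 = 1.0000.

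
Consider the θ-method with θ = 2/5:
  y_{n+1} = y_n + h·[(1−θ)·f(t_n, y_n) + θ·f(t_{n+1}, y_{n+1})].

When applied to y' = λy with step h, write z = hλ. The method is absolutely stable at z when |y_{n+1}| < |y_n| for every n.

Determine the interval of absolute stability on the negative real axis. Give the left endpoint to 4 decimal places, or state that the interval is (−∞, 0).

(-10.0000, 0).

Set f=λy, z=hλ:
  y_{n+1} = y_n + z·[3/5·y_n + 2/5·y_{n+1}] ⇒ (1 − 2/5z)y_{n+1} = (1 + 3/5z)y_n
  Hence R(z) = (1 + 3/5z)/(1 − 2/5z).

Solve |R(x)|<1 on ℝ⁻.
x=-0.69: |R|=0.4592
R=−1: 1+3/5x = −1+2/5x ⇒ -1/5x=2 ⇒ x=2/(-1/5)=-10.0000
Confirm numerically:
  x=-6.762: |R|=0.82520 <1
  x=-4.929: |R|=0.65870 <1
  x=-4.591: |R|=0.61860 <1
  x=-10.255: |R|=1.01000 >1
  x=-10.184: |R|=1.00725 >1
So |R|<1 on (-10.0000, 0).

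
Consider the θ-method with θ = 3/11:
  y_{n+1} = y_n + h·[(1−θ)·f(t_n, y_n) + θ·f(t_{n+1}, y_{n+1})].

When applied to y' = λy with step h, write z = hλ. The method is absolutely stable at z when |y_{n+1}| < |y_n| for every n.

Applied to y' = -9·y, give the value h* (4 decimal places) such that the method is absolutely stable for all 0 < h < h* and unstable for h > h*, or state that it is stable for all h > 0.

On y'=λy, z=hλ:
  y_{n+1} = y_n + z·[8/11·y_n + 3/11·y_{n+1}] ⇒ (1 − 3/11z)y_{n+1} = (1 + 8/11z)y_n
  Hence R(z) = (1 + 8/11z)/(1 − 3/11z).

Solve |R(x)|<1 on ℝ⁻.
x=-0.54: |R|=0.5293
R=−1: 1+8/11x = −1+3/11x ⇒ -5/11x=2 ⇒ x=2/(-5/11)=-4.4000
Confirm numerically:
  x=-4.254: |R|=0.96928 <1
  x=-3.742: |R|=0.85198 <1
  x=-3.057: |R|=0.66710 <1
  x=-2.076: |R|=0.32552 <1
  x=-4.877: |R|=1.09305 >1
  x=-4.755: |R|=1.07026 >1
So |R|<1 on (-4.4000, 0).

(-4.4000,0); λ=-9 ⇒ h* = (22/5)/9 = 0.4889.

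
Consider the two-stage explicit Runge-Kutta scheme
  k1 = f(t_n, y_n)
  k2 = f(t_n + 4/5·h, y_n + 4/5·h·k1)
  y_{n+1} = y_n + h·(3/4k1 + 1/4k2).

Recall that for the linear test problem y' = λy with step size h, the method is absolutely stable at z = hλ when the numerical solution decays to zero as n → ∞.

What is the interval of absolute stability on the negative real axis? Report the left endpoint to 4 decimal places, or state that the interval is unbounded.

On y'=λy, z=hλ:
  k1=λy_n ⇒ h·k1=z·y_n;  k2=λ(1+4/5z)y_n ⇒ h·k2=z(1+4/5z)y_n
  y_{n+1}/y_n = 1 + 3/4z + 1/4z(1+4/5z) = 1 + z + 1/5z²
  Hence R(z) = 1 + z + 1/5z².

Need |R(x)|<1, x<0.
x=-1.65: |R|=0.1055
R=1: x+1/5x²=0 ⇒ x=−5=-5.0000; min R=1−1/(4·1/5)=-0.2500>−1
Confirm numerically:
  x=-3.850: |R|=0.11450 <1
  x=-2.557: |R|=0.24935 <1
  x=-2.211: |R|=0.23330 <1
  x=-5.317: |R|=1.33710 >1
  x=-5.051: |R|=1.05152 >1
Stable set (-5.0000, 0).

(-5.0000, 0).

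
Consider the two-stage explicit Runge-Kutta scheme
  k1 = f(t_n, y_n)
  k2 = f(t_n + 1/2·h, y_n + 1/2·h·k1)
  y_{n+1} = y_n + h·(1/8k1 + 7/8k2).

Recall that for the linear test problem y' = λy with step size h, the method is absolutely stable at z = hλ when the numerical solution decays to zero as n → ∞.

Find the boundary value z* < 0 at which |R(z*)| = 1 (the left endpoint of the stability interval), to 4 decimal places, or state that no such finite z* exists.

z* = -2.2857.

Set f=λy, z=hλ:
  k1=λy_n ⇒ h·k1=z·y_n;  k2=λ(1+1/2z)y_n ⇒ h·k2=z(1+1/2z)y_n
  y_{n+1}/y_n = 1 + 1/8z + 7/8z(1+1/2z) = 1 + z + 7/16z²
  R(z) = 1 + z + 7/16z².

Solve |R(x)|<1 on ℝ⁻.
x=-0.74: |R|=0.4996
R=1: x+7/16x²=0 ⇒ x=−16/7=-2.2857; min R=1−1/(4·7/16)=0.4286>−1
Confirm numerically:
  x=-2.185: |R|=0.90372 <1
  x=-2.053: |R|=0.79098 <1
  x=-1.514: |R|=0.48884 <1
  x=-1.255: |R|=0.43407 <1
  x=-2.679: |R|=1.46096 >1
  x=-2.566: |R|=1.31466 >1
  x=-2.426: |R|=1.14890 >1
Interval (-2.2857, 0).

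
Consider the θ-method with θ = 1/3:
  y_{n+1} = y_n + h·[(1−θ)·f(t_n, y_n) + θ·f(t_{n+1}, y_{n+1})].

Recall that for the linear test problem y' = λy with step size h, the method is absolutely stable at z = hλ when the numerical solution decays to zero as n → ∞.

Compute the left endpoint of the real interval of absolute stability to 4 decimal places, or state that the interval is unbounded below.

z* = -6.0000.

Test eqn y'=λy, z=hλ:
  y_{n+1} = y_n + z·[2/3·y_n + 1/3·y_{n+1}] ⇒ (1 − 1/3z)y_{n+1} = (1 + 2/3z)y_n
  ⇒ R(z) = (1 + 2/3z)/(1 − 1/3z).

Need |R(x)|<1, x<0.
x=-1.16: |R|=0.1635
R=−1: 1+2/3x = −1+1/3x ⇒ -1/3x=2 ⇒ x=2/(-1/3)=-6.0000
Confirm numerically:
  x=-5.128: |R|=0.89272 <1
  x=-4.521: |R|=0.80335 <1
  x=-3.622: |R|=0.64089 <1
  x=-6.467: |R|=1.04933 >1
  x=-6.122: |R|=1.01337 >1
  x=-6.114: |R|=1.01251 >1
So |R|<1 on (-6.0000, 0).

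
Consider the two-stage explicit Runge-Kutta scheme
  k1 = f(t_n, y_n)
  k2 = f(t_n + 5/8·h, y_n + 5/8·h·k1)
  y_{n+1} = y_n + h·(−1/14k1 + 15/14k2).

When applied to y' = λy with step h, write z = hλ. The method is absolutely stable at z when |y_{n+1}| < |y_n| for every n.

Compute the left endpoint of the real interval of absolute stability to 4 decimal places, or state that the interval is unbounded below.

On y'=λy, z=hλ:
  k1=λy_n ⇒ h·k1=z·y_n;  k2=λ(1+5/8z)y_n ⇒ h·k2=z(1+5/8z)y_n
  y_{n+1}/y_n = 1 − 1/14z + 15/14z(1+5/8z) = 1 + z + 75/112z²
  R(z) = 1 + z + 75/112z².

Find x<0 with |R(x)|<1.
x=-0.7: |R|=0.6281
R=1: x+75/112x²=0 ⇒ x=−112/75=-1.4933; min R=1−1/(4·75/112)=0.6267>−1
Confirm numerically:
  x=-1.116: |R|=0.71801 <1
  x=-1.012: |R|=0.67381 <1
  x=-0.605: |R|=0.64011 <1
  x=-1.928: |R|=1.56119 >1
  x=-1.801: |R|=1.37105 >1
So |R|<1 on (-1.4933, 0).

z* = -1.4933.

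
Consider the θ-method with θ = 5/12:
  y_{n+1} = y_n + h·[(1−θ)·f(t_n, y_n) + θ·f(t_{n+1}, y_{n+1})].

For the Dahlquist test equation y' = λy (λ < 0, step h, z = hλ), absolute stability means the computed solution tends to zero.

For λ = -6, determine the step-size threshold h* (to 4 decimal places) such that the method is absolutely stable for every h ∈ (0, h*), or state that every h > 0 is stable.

(-12.0000,0); λ=-6 ⇒ h* = (12)/6 = 2.0000.

Test eqn y'=λy, z=hλ:
  y_{n+1} = y_n + z·[7/12·y_n + 5/12·y_{n+1}] ⇒ (1 − 5/12z)y_{n+1} = (1 + 7/12z)y_n
  Hence R(z) = (1 + 7/12z)/(1 − 5/12z).

Find x<0 with |R(x)|<1.
x=-1.38: |R|=0.1238
R=−1: 1+7/12x = −1+5/12x ⇒ -1/6x=2 ⇒ x=2/(-1/6)=-12.0000
Confirm numerically:
  x=-11.137: |R|=0.97450 <1
  x=-10.935: |R|=0.96805 <1
  x=-9.037: |R|=0.89637 <1
  x=-6.097: |R|=0.72211 <1
  x=-12.320: |R|=1.00870 >1
  x=-12.124: |R|=1.00342 >1
Interval (-12.0000, 0).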